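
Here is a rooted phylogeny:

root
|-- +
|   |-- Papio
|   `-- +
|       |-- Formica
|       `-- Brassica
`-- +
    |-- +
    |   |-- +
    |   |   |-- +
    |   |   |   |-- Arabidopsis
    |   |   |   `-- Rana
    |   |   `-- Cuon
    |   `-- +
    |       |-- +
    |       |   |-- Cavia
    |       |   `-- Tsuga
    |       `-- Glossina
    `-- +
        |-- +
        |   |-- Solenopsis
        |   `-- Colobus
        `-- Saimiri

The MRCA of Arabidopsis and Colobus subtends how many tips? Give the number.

The MRCA of Arabidopsis and Colobus is the node subtending ((((Arabidopsis,Rana),Cuon),((Cavia,Tsuga),Glossina)),((Solenopsis,Colobus),Saimiri)).
That clade contains 9 terminal taxa: Arabidopsis, Cavia, Colobus, Cuon, Glossina, Rana, Saimiri, Solenopsis, Tsuga.

9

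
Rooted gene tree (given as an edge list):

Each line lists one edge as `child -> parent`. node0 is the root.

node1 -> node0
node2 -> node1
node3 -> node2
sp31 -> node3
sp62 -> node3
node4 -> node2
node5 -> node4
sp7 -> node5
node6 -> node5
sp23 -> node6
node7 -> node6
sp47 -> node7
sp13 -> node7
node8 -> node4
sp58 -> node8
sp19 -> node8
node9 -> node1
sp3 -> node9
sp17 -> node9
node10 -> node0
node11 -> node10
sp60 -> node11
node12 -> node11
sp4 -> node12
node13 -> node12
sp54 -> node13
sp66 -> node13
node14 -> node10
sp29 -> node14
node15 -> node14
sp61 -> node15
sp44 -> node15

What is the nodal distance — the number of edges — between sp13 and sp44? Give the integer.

The MRCA of sp13 and sp44 is the root of the tree.
From sp13 up to that node: 7 branches. From sp44 up to the same node: 4 branches. Total: 7 + 4 = 11.

11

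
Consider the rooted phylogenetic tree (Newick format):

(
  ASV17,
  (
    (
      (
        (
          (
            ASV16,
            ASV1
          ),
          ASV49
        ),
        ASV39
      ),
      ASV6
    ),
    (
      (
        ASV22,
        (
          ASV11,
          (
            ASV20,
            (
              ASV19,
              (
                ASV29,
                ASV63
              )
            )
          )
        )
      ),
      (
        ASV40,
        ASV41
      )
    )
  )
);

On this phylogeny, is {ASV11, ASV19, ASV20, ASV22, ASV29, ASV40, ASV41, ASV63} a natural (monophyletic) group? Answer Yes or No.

Yes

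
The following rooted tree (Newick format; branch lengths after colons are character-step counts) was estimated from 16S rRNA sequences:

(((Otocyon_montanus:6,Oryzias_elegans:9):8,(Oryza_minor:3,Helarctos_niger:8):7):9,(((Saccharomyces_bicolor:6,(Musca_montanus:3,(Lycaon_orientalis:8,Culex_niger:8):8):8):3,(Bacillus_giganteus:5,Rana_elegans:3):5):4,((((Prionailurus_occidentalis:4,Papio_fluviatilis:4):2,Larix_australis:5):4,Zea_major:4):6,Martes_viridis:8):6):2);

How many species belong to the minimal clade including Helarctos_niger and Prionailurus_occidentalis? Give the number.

The MRCA of Helarctos_niger and Prionailurus_occidentalis is the root, so the clade is the entire tree.
That clade contains 15 terminal taxa: Bacillus_giganteus, Culex_niger, Helarctos_niger, Larix_australis, Lycaon_orientalis, Martes_viridis, Musca_montanus, Oryza_minor, Oryzias_elegans, Otocyon_montanus, Papio_fluviatilis, Prionailurus_occidentalis, Rana_elegans, Saccharomyces_bicolor, Zea_major.

15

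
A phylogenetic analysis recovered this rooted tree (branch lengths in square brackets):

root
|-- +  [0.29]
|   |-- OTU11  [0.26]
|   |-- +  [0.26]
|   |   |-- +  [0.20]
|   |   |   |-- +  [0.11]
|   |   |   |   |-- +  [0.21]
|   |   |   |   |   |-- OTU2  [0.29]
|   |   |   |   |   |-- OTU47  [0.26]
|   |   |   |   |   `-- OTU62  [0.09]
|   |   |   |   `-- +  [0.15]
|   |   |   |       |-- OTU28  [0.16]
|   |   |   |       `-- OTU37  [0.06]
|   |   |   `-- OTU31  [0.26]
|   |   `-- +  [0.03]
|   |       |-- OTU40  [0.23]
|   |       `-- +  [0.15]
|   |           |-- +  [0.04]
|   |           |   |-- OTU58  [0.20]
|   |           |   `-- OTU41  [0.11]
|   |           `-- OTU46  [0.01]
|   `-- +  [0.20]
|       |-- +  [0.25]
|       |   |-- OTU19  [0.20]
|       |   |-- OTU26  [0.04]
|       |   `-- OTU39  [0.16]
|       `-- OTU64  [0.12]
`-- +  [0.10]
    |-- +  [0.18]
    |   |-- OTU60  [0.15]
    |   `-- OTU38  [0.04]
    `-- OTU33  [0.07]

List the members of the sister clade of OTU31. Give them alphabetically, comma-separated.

OTU2, OTU28, OTU37, OTU47, OTU62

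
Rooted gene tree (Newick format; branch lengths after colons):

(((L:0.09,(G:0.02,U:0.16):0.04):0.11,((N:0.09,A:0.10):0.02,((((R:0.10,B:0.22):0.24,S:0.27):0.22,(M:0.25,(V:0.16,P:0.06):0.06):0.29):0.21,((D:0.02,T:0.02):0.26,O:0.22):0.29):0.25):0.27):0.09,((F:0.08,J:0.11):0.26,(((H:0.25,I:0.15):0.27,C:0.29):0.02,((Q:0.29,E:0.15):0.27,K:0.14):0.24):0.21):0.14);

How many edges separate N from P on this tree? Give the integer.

7

The MRCA of N and P is the node subtending ((N,A),((((R,B),S),(M,(V,P))),((D,T),O))).
From N up to that node: 2 branches. From P up to the same node: 5 branches. Total: 2 + 5 = 7.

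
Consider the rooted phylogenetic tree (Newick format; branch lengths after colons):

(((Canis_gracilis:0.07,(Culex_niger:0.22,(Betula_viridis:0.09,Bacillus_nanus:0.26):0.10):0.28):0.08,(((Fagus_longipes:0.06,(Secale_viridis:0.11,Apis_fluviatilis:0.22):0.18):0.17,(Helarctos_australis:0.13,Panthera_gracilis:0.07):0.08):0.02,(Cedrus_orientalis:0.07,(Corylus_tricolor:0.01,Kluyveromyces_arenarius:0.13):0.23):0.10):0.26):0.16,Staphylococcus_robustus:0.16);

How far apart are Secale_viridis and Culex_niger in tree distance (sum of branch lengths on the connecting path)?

The path runs Secale_viridis → … → MRCA → … → Culex_niger; the MRCA is the node subtending ((Canis_gracilis,(Culex_niger,(Betula_viridis,Bacillus_nanus))),(((Fagus_longipes,(Secale_viridis,Apis_fluviatilis)),(Helarctos_australis,Panthera_gracilis)),(Cedrus_orientalis,(Corylus_tricolor,Kluyveromyces_arenarius)))).
Branch lengths along that path: 0.11 + 0.18 + 0.17 + 0.02 + 0.26 + 0.08 + 0.28 + 0.22 = 1.32.

1.32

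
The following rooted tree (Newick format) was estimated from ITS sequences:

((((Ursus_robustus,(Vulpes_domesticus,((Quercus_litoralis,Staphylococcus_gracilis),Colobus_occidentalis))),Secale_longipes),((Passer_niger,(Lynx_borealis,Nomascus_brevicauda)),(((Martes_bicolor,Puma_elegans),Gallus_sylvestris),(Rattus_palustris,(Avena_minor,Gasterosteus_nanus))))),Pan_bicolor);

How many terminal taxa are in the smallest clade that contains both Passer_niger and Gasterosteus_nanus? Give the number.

The MRCA of Passer_niger and Gasterosteus_nanus is the node subtending ((Passer_niger,(Lynx_borealis,Nomascus_brevicauda)),(((Martes_bicolor,Puma_elegans),Gallus_sylvestris),(Rattus_palustris,(Avena_minor,Gasterosteus_nanus)))).
That clade contains 9 terminal taxa: Avena_minor, Gallus_sylvestris, Gasterosteus_nanus, Lynx_borealis, Martes_bicolor, Nomascus_brevicauda, Passer_niger, Puma_elegans, Rattus_palustris.

9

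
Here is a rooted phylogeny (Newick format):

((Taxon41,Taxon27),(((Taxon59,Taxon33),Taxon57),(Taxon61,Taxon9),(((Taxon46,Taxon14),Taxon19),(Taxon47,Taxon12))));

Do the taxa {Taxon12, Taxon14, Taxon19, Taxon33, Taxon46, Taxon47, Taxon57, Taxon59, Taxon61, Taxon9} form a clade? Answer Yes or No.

The most recent common ancestor of these taxa subtends (((Taxon59,Taxon33),Taxon57),(Taxon61,Taxon9),(((Taxon46,Taxon14),Taxon19),(Taxon47,Taxon12))).
That clade has exactly 10 tips — every listed taxon and nothing else — so the group is monophyletic.

Yes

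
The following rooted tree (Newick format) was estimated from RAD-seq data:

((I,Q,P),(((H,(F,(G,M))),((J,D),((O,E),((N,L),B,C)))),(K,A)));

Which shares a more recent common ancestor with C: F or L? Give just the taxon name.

L

The MRCA of C and L subtends ((N,L),B,C) (4 taxa).
The MRCA of C and F subtends ((H,(F,(G,M))),((J,D),((O,E),((N,L),B,C)))) (12 taxa).
The first is nested inside the second, so C shares a more recent common ancestor with L.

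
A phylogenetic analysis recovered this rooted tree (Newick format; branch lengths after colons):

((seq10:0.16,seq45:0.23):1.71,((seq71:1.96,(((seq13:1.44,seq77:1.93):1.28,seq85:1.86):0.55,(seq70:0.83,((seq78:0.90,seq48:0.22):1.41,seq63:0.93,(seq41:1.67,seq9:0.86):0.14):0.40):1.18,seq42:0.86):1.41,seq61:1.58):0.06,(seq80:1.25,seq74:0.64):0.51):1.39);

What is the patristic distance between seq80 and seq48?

The path runs seq80 → … → MRCA → … → seq48; the MRCA is the node subtending ((seq71,(((seq13,seq77),seq85),(seq70,((seq78,seq48),seq63,(seq41,seq9))),seq42),seq61),(seq80,seq74)).
Branch lengths along that path: 1.25 + 0.51 + 0.06 + 1.41 + 1.18 + 0.40 + 1.41 + 0.22 = 6.44.

6.44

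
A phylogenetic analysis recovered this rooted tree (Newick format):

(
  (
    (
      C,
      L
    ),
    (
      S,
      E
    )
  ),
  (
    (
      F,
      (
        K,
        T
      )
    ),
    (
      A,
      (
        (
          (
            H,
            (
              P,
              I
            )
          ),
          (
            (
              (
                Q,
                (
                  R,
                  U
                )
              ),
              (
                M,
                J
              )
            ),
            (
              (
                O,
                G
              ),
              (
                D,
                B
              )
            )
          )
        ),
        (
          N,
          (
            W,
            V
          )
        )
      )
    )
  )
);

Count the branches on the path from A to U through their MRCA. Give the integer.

The MRCA of A and U is the node subtending (A,(((H,(P,I)),(((Q,(R,U)),(M,J)),((O,G),(D,B)))),(N,(W,V)))).
From A up to that node: 1 branch. From U up to the same node: 7 branches. Total: 1 + 7 = 8.

8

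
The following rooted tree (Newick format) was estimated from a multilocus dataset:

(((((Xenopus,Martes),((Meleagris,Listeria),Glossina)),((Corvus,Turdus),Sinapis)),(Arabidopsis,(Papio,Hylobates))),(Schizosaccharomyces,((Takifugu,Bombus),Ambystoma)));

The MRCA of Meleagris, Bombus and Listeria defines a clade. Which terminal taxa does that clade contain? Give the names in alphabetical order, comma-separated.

Tracing Meleagris: it sits inside (Meleagris,Listeria).
Tracing Bombus: it sits inside (Takifugu,Bombus).
Tracing Listeria: it sits inside (Meleagris,Listeria).
The smallest clade enclosing all 3 is the whole tree (their MRCA is the root), so the answer is all 15 tips in alphabetical order.

Ambystoma, Arabidopsis, Bombus, Corvus, Glossina, Hylobates, Listeria, Martes, Meleagris, Papio, Schizosaccharomyces, Sinapis, Takifugu, Turdus, Xenopus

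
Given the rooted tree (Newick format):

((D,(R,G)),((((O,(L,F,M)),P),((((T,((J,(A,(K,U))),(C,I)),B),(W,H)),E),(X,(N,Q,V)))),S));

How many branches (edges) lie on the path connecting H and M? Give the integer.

The MRCA of H and M is the node subtending (((O,(L,F,M)),P),((((T,((J,(A,(K,U))),(C,I)),B),(W,H)),E),(X,(N,Q,V)))).
From H up to that node: 5 branches. From M up to the same node: 4 branches. Total: 5 + 4 = 9.

9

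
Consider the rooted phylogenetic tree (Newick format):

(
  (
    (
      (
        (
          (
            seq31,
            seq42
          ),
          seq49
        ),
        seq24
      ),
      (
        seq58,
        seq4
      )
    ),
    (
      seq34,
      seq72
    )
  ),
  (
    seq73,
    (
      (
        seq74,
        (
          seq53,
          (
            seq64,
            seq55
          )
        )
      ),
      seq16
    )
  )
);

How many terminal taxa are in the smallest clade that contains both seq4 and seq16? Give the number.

The MRCA of seq4 and seq16 is the root, so the clade is the entire tree.
That clade contains 14 terminal taxa: seq16, seq24, seq31, seq34, seq4, seq42, seq49, seq53, seq55, seq58, seq64, seq72, seq73, seq74.

14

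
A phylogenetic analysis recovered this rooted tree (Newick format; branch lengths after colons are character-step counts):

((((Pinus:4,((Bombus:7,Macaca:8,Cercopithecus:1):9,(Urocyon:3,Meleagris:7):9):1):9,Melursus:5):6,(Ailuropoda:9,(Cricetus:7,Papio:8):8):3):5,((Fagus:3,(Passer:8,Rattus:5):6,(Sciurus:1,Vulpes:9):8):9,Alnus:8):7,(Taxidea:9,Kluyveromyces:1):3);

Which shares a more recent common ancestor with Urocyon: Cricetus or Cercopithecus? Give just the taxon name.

The MRCA of Urocyon and Cercopithecus subtends ((Bombus,Macaca,Cercopithecus),(Urocyon,Meleagris)) (5 taxa).
The MRCA of Urocyon and Cricetus subtends (((Pinus,((Bombus,Macaca,Cercopithecus),(Urocyon,Meleagris))),Melursus),(Ailuropoda,(Cricetus,Papio))) (10 taxa).
The first is nested inside the second, so Urocyon shares a more recent common ancestor with Cercopithecus.

Cercopithecus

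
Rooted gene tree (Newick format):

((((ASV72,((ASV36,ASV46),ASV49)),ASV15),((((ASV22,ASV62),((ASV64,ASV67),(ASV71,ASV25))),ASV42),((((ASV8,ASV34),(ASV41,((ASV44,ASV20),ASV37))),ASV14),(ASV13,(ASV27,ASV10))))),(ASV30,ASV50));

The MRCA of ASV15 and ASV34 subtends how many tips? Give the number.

22

The MRCA of ASV15 and ASV34 is the node subtending (((ASV72,((ASV36,ASV46),ASV49)),ASV15),((((ASV22,ASV62),((ASV64,ASV67),(ASV71,ASV25))),ASV42),((((ASV8,ASV34),(ASV41,((ASV44,ASV20),ASV37))),ASV14),(ASV13,(ASV27,ASV10))))).
That clade contains 22 terminal taxa: ASV10, ASV13, ASV14, ASV15, ASV20, ASV22, ASV25, ASV27, ASV34, ASV36, ASV37, ASV41, ASV42, ASV44, ASV46, ASV49, ASV62, ASV64, ASV67, ASV71, ASV72, ASV8.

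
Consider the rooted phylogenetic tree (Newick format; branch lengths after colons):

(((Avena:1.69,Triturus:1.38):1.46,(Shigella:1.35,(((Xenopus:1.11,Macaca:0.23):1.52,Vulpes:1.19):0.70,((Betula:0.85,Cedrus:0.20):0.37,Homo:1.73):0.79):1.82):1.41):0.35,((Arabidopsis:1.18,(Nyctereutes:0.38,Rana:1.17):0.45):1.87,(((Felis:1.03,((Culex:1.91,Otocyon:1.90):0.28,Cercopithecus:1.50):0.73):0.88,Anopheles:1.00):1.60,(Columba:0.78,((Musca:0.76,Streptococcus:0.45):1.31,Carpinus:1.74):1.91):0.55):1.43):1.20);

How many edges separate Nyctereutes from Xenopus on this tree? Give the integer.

10

The MRCA of Nyctereutes and Xenopus is the root of the tree.
From Nyctereutes up to that node: 4 branches. From Xenopus up to the same node: 6 branches. Total: 4 + 6 = 10.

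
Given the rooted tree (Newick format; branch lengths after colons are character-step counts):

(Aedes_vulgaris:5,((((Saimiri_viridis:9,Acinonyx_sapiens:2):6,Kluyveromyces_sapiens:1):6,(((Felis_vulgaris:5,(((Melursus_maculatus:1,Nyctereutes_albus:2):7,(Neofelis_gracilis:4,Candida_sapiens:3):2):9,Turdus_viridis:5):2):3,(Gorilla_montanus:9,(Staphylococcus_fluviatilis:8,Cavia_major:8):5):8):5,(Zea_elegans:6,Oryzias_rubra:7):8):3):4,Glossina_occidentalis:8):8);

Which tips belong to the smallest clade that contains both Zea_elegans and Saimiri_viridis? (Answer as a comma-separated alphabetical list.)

Tracing Zea_elegans: it sits inside (Zea_elegans,Oryzias_rubra).
Tracing Saimiri_viridis: it sits inside (Saimiri_viridis,Acinonyx_sapiens).
The smallest clade enclosing both is (((Saimiri_viridis,Acinonyx_sapiens),Kluyveromyces_sapiens),(((Felis_vulgaris,(((Melursus_maculatus,Nyctereutes_albus),(Neofelis_gracilis,Candida_sapiens)),Turdus_viridis)),(Gorilla_montanus,(Staphylococcus_fluviatilis,Cavia_major))),(Zea_elegans,Oryzias_rubra))); the answer is its 14 terminal taxa in alphabetical order.

Acinonyx_sapiens, Candida_sapiens, Cavia_major, Felis_vulgaris, Gorilla_montanus, Kluyveromyces_sapiens, Melursus_maculatus, Neofelis_gracilis, Nyctereutes_albus, Oryzias_rubra, Saimiri_viridis, Staphylococcus_fluviatilis, Turdus_viridis, Zea_elegans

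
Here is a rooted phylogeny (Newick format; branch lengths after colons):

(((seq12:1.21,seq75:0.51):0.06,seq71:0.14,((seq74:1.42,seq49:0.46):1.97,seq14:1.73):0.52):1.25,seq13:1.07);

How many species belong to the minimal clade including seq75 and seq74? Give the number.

6

The MRCA of seq75 and seq74 is the node subtending ((seq12,seq75),seq71,((seq74,seq49),seq14)).
That clade contains 6 terminal taxa: seq12, seq14, seq49, seq71, seq74, seq75.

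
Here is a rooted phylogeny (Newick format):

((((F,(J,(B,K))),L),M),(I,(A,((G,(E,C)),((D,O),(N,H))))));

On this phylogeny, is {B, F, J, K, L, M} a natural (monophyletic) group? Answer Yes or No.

Yes

The most recent common ancestor of these taxa subtends (((F,(J,(B,K))),L),M).
That clade has exactly 6 tips — every listed taxon and nothing else — so the group is monophyletic.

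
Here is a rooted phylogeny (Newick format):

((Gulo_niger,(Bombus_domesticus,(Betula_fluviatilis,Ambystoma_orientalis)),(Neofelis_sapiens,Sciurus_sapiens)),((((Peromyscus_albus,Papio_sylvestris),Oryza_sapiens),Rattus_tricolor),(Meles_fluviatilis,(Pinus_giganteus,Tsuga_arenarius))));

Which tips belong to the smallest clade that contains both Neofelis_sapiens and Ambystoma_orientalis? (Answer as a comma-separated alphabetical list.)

Ambystoma_orientalis, Betula_fluviatilis, Bombus_domesticus, Gulo_niger, Neofelis_sapiens, Sciurus_sapiens

Tracing Neofelis_sapiens: it sits inside (Neofelis_sapiens,Sciurus_sapiens).
Tracing Ambystoma_orientalis: it sits inside (Betula_fluviatilis,Ambystoma_orientalis).
The smallest clade enclosing both is (Gulo_niger,(Bombus_domesticus,(Betula_fluviatilis,Ambystoma_orientalis)),(Neofelis_sapiens,Sciurus_sapiens)); the answer is its 6 terminal taxa in alphabetical order.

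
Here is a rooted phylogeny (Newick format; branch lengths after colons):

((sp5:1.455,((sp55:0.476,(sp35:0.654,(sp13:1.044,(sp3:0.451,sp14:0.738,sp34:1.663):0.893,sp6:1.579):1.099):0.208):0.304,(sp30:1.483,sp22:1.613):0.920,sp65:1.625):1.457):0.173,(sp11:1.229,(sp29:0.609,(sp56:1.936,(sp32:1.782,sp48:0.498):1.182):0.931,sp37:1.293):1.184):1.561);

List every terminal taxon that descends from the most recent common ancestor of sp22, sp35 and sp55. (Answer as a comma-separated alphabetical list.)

sp13, sp14, sp22, sp3, sp30, sp34, sp35, sp55, sp6, sp65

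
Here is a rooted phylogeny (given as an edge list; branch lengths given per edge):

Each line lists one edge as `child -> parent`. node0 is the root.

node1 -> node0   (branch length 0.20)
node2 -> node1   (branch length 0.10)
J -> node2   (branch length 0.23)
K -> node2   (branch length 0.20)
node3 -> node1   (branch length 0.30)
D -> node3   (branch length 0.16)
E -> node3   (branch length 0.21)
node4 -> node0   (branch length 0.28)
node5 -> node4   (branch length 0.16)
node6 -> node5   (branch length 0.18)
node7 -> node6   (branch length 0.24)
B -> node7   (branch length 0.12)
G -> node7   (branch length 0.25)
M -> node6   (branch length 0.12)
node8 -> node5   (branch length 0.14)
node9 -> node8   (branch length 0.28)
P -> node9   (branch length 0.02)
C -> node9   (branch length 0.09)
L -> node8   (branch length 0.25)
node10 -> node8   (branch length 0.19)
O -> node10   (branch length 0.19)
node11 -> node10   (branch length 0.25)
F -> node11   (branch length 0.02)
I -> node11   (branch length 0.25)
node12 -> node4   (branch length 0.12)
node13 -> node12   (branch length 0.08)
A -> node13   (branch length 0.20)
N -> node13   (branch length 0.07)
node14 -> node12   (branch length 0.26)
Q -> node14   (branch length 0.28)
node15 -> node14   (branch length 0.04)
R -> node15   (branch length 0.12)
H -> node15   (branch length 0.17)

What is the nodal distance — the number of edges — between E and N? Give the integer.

7

The MRCA of E and N is the root of the tree.
From E up to that node: 3 branches. From N up to the same node: 4 branches. Total: 3 + 4 = 7.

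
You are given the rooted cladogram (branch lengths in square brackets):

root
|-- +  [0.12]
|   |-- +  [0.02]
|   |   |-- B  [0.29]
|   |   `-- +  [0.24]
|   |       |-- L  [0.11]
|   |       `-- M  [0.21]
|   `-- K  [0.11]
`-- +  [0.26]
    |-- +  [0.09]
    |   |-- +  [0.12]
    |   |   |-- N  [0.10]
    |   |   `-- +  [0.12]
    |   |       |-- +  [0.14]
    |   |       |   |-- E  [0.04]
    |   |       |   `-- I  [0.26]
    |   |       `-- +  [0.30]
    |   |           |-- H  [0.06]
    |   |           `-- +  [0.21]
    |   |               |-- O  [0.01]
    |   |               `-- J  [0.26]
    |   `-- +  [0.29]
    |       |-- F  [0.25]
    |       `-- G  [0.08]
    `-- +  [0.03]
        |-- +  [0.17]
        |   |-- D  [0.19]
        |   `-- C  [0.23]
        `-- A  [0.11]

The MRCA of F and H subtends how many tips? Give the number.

8

The MRCA of F and H is the node subtending ((N,((E,I),(H,(O,J)))),(F,G)).
That clade contains 8 terminal taxa: E, F, G, H, I, J, N, O.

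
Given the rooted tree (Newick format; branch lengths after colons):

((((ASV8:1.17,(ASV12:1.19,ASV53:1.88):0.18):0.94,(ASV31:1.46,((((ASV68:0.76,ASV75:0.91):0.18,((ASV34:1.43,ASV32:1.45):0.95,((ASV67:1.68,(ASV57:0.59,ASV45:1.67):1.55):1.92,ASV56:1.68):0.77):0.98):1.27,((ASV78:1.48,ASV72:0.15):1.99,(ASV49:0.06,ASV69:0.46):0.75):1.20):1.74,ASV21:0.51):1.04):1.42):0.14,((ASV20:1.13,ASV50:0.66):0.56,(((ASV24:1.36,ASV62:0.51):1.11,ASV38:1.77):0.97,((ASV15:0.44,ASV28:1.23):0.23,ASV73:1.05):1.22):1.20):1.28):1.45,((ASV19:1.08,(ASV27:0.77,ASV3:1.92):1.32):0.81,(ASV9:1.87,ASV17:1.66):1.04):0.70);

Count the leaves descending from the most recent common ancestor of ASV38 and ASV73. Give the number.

6

The MRCA of ASV38 and ASV73 is the node subtending (((ASV24,ASV62),ASV38),((ASV15,ASV28),ASV73)).
That clade contains 6 terminal taxa: ASV15, ASV24, ASV28, ASV38, ASV62, ASV73.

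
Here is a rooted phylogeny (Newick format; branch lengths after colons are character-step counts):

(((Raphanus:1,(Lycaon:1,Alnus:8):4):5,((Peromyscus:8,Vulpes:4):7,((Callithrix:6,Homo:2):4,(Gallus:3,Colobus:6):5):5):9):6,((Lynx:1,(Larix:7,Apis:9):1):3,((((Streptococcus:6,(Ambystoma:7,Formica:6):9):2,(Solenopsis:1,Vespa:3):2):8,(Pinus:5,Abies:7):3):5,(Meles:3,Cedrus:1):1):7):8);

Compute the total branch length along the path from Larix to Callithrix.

The path runs Larix → … → MRCA → … → Callithrix; the MRCA is the root of the tree.
Branch lengths along that path: 7 + 1 + 3 + 8 + 6 + 9 + 5 + 4 + 6 = 49.

49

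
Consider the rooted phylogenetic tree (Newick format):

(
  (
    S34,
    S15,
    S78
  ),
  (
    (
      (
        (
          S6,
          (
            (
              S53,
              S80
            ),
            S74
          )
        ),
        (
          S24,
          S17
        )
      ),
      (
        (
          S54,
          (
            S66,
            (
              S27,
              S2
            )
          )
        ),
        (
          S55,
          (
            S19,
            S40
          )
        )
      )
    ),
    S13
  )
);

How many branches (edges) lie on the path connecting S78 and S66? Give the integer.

The MRCA of S78 and S66 is the root of the tree.
From S78 up to that node: 2 branches. From S66 up to the same node: 6 branches. Total: 2 + 6 = 8.

8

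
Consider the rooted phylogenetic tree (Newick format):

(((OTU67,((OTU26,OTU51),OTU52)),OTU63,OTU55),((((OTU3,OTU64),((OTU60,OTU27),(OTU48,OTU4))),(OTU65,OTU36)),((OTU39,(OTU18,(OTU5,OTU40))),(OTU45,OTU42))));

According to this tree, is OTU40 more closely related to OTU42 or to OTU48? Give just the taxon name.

OTU42

The MRCA of OTU40 and OTU42 subtends ((OTU39,(OTU18,(OTU5,OTU40))),(OTU45,OTU42)) (6 taxa).
The MRCA of OTU40 and OTU48 subtends ((((OTU3,OTU64),((OTU60,OTU27),(OTU48,OTU4))),(OTU65,OTU36)),((OTU39,(OTU18,(OTU5,OTU40))),(OTU45,OTU42))) (14 taxa).
The first is nested inside the second, so OTU40 shares a more recent common ancestor with OTU42.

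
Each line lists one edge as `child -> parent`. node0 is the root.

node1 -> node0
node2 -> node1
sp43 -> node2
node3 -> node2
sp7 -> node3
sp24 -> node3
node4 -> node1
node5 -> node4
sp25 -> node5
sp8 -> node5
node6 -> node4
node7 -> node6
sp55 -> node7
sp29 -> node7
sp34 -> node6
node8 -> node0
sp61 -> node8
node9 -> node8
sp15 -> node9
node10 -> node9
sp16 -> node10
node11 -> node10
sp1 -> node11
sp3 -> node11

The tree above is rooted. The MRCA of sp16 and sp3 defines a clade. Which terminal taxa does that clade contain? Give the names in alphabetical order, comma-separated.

Tracing sp16: it sits inside (sp16,(sp1,sp3)).
Tracing sp3: it sits inside (sp1,sp3).
The smallest clade enclosing both is (sp16,(sp1,sp3)); the answer is its 3 terminal taxa in alphabetical order.

sp1, sp16, sp3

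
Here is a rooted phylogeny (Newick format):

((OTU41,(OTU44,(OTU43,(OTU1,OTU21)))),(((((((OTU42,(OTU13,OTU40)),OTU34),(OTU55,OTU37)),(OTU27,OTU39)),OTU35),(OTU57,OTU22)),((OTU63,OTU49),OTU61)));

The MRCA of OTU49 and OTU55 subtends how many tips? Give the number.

14

The MRCA of OTU49 and OTU55 is the node subtending (((((((OTU42,(OTU13,OTU40)),OTU34),(OTU55,OTU37)),(OTU27,OTU39)),OTU35),(OTU57,OTU22)),((OTU63,OTU49),OTU61)).
That clade contains 14 terminal taxa: OTU13, OTU22, OTU27, OTU34, OTU35, OTU37, OTU39, OTU40, OTU42, OTU49, OTU55, OTU57, OTU61, OTU63.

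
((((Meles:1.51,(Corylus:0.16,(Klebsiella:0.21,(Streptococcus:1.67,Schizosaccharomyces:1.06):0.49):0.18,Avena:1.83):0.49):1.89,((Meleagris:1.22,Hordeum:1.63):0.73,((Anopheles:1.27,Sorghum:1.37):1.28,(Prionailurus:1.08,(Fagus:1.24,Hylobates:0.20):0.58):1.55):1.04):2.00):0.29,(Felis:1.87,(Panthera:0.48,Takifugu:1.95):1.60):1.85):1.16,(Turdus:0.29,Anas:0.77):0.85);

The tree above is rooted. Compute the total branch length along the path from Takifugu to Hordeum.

10.05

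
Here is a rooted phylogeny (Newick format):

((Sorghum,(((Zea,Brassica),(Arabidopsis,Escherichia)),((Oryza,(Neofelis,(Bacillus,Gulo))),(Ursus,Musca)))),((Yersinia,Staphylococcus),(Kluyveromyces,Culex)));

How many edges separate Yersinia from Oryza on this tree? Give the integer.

8

The MRCA of Yersinia and Oryza is the root of the tree.
From Yersinia up to that node: 3 branches. From Oryza up to the same node: 5 branches. Total: 3 + 5 = 8.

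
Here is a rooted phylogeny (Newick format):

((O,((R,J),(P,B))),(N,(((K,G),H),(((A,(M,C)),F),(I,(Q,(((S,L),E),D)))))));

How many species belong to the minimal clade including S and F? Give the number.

The MRCA of S and F is the node subtending (((A,(M,C)),F),(I,(Q,(((S,L),E),D)))).
That clade contains 10 terminal taxa: A, C, D, E, F, I, L, M, Q, S.

10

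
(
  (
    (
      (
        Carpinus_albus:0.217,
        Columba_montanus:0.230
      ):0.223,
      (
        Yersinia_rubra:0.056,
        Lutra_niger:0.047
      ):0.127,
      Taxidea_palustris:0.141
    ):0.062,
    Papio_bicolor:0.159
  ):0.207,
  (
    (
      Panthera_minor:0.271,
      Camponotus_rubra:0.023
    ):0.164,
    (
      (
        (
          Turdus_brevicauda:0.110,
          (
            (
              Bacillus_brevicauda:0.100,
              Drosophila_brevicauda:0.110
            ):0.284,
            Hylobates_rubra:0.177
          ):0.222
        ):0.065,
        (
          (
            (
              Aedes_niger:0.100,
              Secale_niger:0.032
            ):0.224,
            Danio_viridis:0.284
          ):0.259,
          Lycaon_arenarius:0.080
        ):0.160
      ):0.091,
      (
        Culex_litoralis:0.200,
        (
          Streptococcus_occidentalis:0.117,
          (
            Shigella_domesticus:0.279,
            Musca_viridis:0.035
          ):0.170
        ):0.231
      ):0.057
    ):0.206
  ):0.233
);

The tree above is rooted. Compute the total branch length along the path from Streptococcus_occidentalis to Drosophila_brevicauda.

1.177

The path runs Streptococcus_occidentalis → … → MRCA → … → Drosophila_brevicauda; the MRCA is the node subtending (((Turdus_brevicauda,((Bacillus_brevicauda,Drosophila_brevicauda),Hylobates_rubra)),(((Aedes_niger,Secale_niger),Danio_viridis),Lycaon_arenarius)),(Culex_litoralis,(Streptococcus_occidentalis,(Shigella_domesticus,Musca_viridis)))).
Branch lengths along that path: 0.117 + 0.231 + 0.057 + 0.091 + 0.065 + 0.222 + 0.284 + 0.110 = 1.177.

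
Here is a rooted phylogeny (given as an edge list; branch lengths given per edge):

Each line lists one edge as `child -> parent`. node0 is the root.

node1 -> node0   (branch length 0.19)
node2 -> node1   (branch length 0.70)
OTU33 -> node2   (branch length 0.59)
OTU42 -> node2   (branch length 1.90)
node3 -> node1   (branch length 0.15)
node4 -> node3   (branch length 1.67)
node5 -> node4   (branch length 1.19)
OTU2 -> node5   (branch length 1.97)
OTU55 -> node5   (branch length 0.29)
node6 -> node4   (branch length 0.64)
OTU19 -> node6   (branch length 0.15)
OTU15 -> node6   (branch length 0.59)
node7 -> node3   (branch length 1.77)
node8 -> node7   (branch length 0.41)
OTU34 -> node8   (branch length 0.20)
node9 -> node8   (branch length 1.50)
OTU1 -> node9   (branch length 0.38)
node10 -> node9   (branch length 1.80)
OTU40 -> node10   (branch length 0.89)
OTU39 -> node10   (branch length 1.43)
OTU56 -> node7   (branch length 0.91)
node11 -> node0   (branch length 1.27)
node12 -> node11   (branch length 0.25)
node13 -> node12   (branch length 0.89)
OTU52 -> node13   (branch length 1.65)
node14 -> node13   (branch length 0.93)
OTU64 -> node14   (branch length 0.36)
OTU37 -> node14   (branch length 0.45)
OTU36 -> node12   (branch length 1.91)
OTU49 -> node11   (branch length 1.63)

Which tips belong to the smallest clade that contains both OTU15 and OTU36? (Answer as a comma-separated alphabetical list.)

Tracing OTU15: it sits inside (OTU19,OTU15).
Tracing OTU36: it sits inside ((OTU52,(OTU64,OTU37)),OTU36).
The smallest clade enclosing both is the whole tree (their MRCA is the root), so the answer is all 16 tips in alphabetical order.

OTU1, OTU15, OTU19, OTU2, OTU33, OTU34, OTU36, OTU37, OTU39, OTU40, OTU42, OTU49, OTU52, OTU55, OTU56, OTU64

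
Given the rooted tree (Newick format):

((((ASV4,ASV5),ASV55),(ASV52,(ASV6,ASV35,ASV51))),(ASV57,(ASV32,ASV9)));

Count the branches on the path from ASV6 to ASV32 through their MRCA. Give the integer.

7

The MRCA of ASV6 and ASV32 is the root of the tree.
From ASV6 up to that node: 4 branches. From ASV32 up to the same node: 3 branches. Total: 4 + 3 = 7.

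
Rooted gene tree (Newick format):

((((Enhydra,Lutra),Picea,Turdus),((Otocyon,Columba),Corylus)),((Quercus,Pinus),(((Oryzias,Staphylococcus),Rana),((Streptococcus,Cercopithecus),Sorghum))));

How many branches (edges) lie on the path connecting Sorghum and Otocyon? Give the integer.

The MRCA of Sorghum and Otocyon is the root of the tree.
From Sorghum up to that node: 4 branches. From Otocyon up to the same node: 4 branches. Total: 4 + 4 = 8.

8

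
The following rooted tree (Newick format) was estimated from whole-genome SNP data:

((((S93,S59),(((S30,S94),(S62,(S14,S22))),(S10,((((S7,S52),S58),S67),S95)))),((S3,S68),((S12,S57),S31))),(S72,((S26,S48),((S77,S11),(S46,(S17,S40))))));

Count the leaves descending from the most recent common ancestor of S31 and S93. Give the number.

The MRCA of S31 and S93 is the node subtending (((S93,S59),(((S30,S94),(S62,(S14,S22))),(S10,((((S7,S52),S58),S67),S95)))),((S3,S68),((S12,S57),S31))).
That clade contains 18 terminal taxa: S10, S12, S14, S22, S3, S30, S31, S52, S57, S58, S59, S62, S67, S68, S7, S93, S94, S95.

18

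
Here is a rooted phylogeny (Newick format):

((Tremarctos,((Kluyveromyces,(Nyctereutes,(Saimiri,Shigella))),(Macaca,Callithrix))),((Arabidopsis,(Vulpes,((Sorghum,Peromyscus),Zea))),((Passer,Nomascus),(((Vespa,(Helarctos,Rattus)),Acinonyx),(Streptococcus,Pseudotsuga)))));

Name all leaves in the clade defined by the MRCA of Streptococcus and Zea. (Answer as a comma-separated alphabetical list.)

Tracing Streptococcus: it sits inside (Streptococcus,Pseudotsuga).
Tracing Zea: it sits inside ((Sorghum,Peromyscus),Zea).
The smallest clade enclosing both is ((Arabidopsis,(Vulpes,((Sorghum,Peromyscus),Zea))),((Passer,Nomascus),(((Vespa,(Helarctos,Rattus)),Acinonyx),(Streptococcus,Pseudotsuga)))); the answer is its 13 terminal taxa in alphabetical order.

Acinonyx, Arabidopsis, Helarctos, Nomascus, Passer, Peromyscus, Pseudotsuga, Rattus, Sorghum, Streptococcus, Vespa, Vulpes, Zea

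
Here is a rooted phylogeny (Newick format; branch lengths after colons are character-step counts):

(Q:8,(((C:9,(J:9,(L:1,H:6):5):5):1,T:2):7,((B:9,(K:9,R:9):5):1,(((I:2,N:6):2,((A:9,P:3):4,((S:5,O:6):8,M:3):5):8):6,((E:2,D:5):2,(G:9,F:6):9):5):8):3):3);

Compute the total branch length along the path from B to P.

39

The path runs B → … → MRCA → … → P; the MRCA is the node subtending ((B,(K,R)),(((I,N),((A,P),((S,O),M))),((E,D),(G,F)))).
Branch lengths along that path: 9 + 1 + 8 + 6 + 8 + 4 + 3 = 39.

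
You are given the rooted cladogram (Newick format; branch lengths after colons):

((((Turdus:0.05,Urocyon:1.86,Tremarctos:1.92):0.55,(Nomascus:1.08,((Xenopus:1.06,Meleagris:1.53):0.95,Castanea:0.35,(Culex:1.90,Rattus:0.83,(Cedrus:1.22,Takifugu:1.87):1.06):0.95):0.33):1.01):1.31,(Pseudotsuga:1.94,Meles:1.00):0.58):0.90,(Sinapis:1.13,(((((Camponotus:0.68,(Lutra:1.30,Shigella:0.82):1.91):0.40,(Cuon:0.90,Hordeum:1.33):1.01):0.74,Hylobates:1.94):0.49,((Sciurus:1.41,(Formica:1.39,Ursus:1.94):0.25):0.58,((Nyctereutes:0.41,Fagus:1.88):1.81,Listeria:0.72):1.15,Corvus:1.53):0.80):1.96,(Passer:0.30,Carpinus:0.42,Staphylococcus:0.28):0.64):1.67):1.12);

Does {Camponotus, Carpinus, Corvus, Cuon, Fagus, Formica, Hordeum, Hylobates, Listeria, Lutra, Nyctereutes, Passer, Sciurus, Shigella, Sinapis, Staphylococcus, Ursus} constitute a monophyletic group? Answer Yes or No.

Yes

The most recent common ancestor of these taxa subtends (Sinapis,(((((Camponotus,(Lutra,Shigella)),(Cuon,Hordeum)),Hylobates),((Sciurus,(Formica,Ursus)),((Nyctereutes,Fagus),Listeria),Corvus)),(Passer,Carpinus,Staphylococcus))).
That clade has exactly 17 tips — every listed taxon and nothing else — so the group is monophyletic.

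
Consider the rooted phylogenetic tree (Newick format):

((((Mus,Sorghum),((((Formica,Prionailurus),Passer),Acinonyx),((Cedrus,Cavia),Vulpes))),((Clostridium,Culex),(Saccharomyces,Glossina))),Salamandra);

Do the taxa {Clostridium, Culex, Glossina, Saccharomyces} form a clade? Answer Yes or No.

The most recent common ancestor of these taxa subtends ((Clostridium,Culex),(Saccharomyces,Glossina)).
That clade has exactly 4 tips — every listed taxon and nothing else — so the group is monophyletic.

Yes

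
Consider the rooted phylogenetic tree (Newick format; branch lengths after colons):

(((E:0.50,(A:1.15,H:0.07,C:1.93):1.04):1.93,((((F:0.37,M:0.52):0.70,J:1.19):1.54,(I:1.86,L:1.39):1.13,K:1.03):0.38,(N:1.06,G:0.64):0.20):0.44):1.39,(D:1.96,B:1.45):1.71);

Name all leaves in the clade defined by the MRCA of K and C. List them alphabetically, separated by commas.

A, C, E, F, G, H, I, J, K, L, M, N

Tracing K: it sits inside (((F,M),J),(I,L),K).
Tracing C: it sits inside (A,H,C).
The smallest clade enclosing both is ((E,(A,H,C)),((((F,M),J),(I,L),K),(N,G))); the answer is its 12 terminal taxa in alphabetical order.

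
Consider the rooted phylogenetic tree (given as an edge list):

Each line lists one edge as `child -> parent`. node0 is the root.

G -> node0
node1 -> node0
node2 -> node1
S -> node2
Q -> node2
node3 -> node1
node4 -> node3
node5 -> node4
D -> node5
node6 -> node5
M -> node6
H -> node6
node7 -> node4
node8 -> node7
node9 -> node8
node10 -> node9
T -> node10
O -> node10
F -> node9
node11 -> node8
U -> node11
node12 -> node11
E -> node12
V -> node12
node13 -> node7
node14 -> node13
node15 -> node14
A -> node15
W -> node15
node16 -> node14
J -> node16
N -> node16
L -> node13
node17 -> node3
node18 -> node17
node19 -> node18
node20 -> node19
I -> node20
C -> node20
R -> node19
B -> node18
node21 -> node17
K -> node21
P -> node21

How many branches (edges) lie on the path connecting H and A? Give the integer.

8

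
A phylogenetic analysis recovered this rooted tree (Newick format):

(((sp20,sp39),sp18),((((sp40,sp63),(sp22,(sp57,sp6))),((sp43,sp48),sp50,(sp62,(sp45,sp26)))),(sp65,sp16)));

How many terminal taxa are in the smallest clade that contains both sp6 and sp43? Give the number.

11

The MRCA of sp6 and sp43 is the node subtending (((sp40,sp63),(sp22,(sp57,sp6))),((sp43,sp48),sp50,(sp62,(sp45,sp26)))).
That clade contains 11 terminal taxa: sp22, sp26, sp40, sp43, sp45, sp48, sp50, sp57, sp6, sp62, sp63.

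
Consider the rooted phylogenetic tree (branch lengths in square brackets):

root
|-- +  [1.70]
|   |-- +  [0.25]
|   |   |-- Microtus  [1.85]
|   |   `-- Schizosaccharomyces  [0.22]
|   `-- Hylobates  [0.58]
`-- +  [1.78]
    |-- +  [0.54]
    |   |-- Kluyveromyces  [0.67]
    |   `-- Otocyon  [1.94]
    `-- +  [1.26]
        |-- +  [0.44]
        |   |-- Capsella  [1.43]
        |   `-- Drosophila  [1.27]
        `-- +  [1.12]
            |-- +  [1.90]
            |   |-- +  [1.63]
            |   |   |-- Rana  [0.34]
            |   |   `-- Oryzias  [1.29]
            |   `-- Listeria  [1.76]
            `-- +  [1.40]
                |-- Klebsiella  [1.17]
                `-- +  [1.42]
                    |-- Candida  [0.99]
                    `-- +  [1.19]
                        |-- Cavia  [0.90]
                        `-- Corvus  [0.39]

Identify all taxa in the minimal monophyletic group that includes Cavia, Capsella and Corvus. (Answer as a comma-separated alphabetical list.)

Candida, Capsella, Cavia, Corvus, Drosophila, Klebsiella, Listeria, Oryzias, Rana

Tracing Cavia: it sits inside (Cavia,Corvus).
Tracing Capsella: it sits inside (Capsella,Drosophila).
Tracing Corvus: it sits inside (Cavia,Corvus).
The smallest clade enclosing all 3 is ((Capsella,Drosophila),(((Rana,Oryzias),Listeria),(Klebsiella,(Candida,(Cavia,Corvus))))); the answer is its 9 terminal taxa in alphabetical order.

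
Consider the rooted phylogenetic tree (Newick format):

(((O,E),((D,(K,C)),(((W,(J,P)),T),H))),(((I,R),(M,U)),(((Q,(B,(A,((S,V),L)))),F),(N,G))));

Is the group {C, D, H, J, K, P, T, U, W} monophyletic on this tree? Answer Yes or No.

The MRCA of the listed taxa is the root, so the smallest clade containing them is the whole tree.
That clade also contains A, B, E, F, G, I, L, M, N, O, Q, R, S, V, which are not in the proposed group, so the group is not monophyletic.

No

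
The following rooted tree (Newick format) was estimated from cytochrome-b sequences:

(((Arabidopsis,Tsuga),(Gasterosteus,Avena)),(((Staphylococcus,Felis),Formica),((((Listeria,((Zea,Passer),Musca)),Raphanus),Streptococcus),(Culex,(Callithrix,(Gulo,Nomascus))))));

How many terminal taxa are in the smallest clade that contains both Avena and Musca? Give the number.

The MRCA of Avena and Musca is the root, so the clade is the entire tree.
That clade contains 17 terminal taxa: Arabidopsis, Avena, Callithrix, Culex, Felis, Formica, Gasterosteus, Gulo, Listeria, Musca, Nomascus, Passer, Raphanus, Staphylococcus, Streptococcus, Tsuga, Zea.

17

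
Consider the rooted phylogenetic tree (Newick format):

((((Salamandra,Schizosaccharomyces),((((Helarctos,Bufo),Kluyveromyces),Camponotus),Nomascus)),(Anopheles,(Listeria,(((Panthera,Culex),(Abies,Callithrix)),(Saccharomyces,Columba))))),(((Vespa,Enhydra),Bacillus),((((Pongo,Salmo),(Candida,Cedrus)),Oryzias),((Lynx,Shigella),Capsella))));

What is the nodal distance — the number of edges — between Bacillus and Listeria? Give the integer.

7

The MRCA of Bacillus and Listeria is the root of the tree.
From Bacillus up to that node: 3 branches. From Listeria up to the same node: 4 branches. Total: 3 + 4 = 7.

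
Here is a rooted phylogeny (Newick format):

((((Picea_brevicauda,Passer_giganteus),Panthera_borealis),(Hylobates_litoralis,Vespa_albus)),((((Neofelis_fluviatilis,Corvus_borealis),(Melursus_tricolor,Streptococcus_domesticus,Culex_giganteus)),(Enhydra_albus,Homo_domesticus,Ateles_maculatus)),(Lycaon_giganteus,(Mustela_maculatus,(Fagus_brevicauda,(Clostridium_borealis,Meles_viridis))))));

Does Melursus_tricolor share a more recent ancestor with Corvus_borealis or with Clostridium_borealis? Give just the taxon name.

Corvus_borealis

The MRCA of Melursus_tricolor and Corvus_borealis subtends ((Neofelis_fluviatilis,Corvus_borealis),(Melursus_tricolor,Streptococcus_domesticus,Culex_giganteus)) (5 taxa).
The MRCA of Melursus_tricolor and Clostridium_borealis subtends ((((Neofelis_fluviatilis,Corvus_borealis),(Melursus_tricolor,Streptococcus_domesticus,Culex_giganteus)),(Enhydra_albus,Homo_domesticus,Ateles_maculatus)),(Lycaon_giganteus,(Mustela_maculatus,(Fagus_brevicauda,(Clostridium_borealis,Meles_viridis))))) (13 taxa).
The first is nested inside the second, so Melursus_tricolor shares a more recent common ancestor with Corvus_borealis.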